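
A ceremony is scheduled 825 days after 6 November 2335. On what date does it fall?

8 February 2338

Count 825 days after November 6, 2335:
November 6, 2335 → November 6, 2336: 366 days (2336 is a leap year).
November 6, 2336 → November 6, 2337: 365 days.
November 2337: 30 − 6 = 24 days remain.
Then December (31), January (31): 31 + 31 = 62 days.
February 1–8, 2338: 8 days (2338 is not a leap year).
Residual: 94 days.
Total: 825 days.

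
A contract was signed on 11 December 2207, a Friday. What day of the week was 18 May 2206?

Count forward from the earlier date (May 18, 2206) to the later (December 11, 2207):
May 2206: 31 − 18 = 13 days remain.
Then 18 full months totalling 548 days.
December 1–11, 2207: 11 days.
Total: 13 + 548 + 11 = 572 days.
572 mod 7 = 5, so 5 days before Friday is Sunday.

Sunday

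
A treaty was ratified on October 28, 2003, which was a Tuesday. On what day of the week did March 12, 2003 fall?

Wednesday

Count forward from the earlier date (March 12, 2003) to the later (October 28, 2003):
March 2003: 31 − 12 = 19 days remain.
Then April (30), May (31), June (30), July (31), August (31), September (30): 30 + 31 + 30 + 31 + 31 + 30 = 183 days.
October 1–28, 2003: 28 days.
Total: 19 + 183 + 28 = 230 days.
230 mod 7 = 6, so 6 days before Tuesday is Wednesday.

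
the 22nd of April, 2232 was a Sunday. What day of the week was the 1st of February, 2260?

Day-of-year of April 22, 2232: 113.
Day-of-year of February 1, 2260: 32.
2232 has 366 days, so 366 − 113 = 253 days remain in 2232.
Full years 2233–2259: 21 common + 6 leap = 21×365 + 6×366 = 9861 days.
Total: 253 + 9861 + 32 = 10146 days.
10146 mod 7 = 3, so 3 days after Sunday is Wednesday.

Wednesday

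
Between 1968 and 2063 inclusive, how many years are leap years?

24

Years divisible by 4: 1968, 1972, …, 2060 — 24 in all.
2000 is divisible by 400, so still leap.
No century exceptions apply. Count: 24.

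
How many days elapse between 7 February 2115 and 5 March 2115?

26

February 2115: 28 − 7 = 21 days remain (2115 is not a leap year, so February has 28 days).
March 1–5, 2115: 5 days.
Total: 21 + 5 = 26 days.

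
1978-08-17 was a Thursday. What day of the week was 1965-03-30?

Tuesday

Count forward from the earlier date (March 30, 1965) to the later (August 17, 1978):
From March 30, 1965 to March 30, 1978: 13 years, of which 3 contain a Feb 29 — 10×365 + 3×366 = 4748 days.
March 1978: 31 − 30 = 1 day remains.
Then April (30), May (31), June (30), July (31): 30 + 31 + 30 + 31 = 122 days.
August 1–17, 1978: 17 days.
Residual: 140 days.
Total: 4888 days.
4888 mod 7 = 2, so 2 days before Thursday is Tuesday.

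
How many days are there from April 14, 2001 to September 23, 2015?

5275

Day-of-year of April 14, 2001: 104.
Day-of-year of September 23, 2015: 266.
2001 has 365 days, so 365 − 104 = 261 days remain in 2001.
Full years 2002–2014: 10 common + 3 leap = 10×365 + 3×366 = 4748 days.
Total: 261 + 4748 + 266 = 5275 days.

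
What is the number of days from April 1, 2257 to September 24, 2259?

906

Day-of-year of April 1, 2257: 91.
Day-of-year of September 24, 2259: 267.
2257 has 365 days, so 365 − 91 = 274 days remain in 2257.
Full years: 2258: 365. Sum = 365.
Total: 274 + 365 + 267 = 906 days.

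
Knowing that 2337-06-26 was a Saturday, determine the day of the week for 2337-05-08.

Saturday

Count forward from the earlier date (May 8, 2337) to the later (June 26, 2337):
May 2337: 31 − 8 = 23 days remain.
June 1–26, 2337: 26 days.
Total: 23 + 26 = 49 days.
49 is a multiple of 7, so 2337-05-08 falls on the same weekday: Saturday.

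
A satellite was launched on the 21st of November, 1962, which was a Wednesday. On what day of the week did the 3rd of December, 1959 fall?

Count forward from the earlier date (December 3, 1959) to the later (November 21, 1962):
December 3, 1959 → December 3, 1960: 366 days (1960 is a leap year).
December 3, 1960 → December 3, 1961: 365 days.
December 1961: 31 − 3 = 28 days remain.
Then 10 full months totalling 304 days.
November 1–21, 1962: 21 days.
Residual: 353 days.
Total: 1084 days.
1084 mod 7 = 6, so 6 days before Wednesday is Thursday.

Thursday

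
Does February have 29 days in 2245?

2245 is not a leap year.

No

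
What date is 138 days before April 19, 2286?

December 2, 2285

Count 138 days before April 19, 2286:
December 2285: 31 − 2 = 29 days remain.
Then January (31), February 2286 (28), March (31): 31 + 28 + 31 = 90 days.
April 1–19, 2286: 19 days.
Residual: 138 days.
Total: 138 days.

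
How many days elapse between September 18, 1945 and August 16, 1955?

Day-of-year of September 18, 1945: 261.
Day-of-year of August 16, 1955: 228.
1945 has 365 days, so 365 − 261 = 104 days remain in 1945.
Full years 1946–1954: 7 common + 2 leap = 7×365 + 2×366 = 3287 days.
Total: 104 + 3287 + 228 = 3619 days.

3619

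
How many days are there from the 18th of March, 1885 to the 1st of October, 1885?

197

March 1885: 31 − 18 = 13 days remain.
Then April (30), May (31), June (30), July (31), August (31), September (30): 30 + 31 + 30 + 31 + 31 + 30 = 183 days.
October 1, 1885: 1 day.
Total: 13 + 183 + 1 = 197 days.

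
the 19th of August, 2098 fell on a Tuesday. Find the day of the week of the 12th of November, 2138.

Day-of-year of August 19, 2098: 231.
Day-of-year of November 12, 2138: 316.
2098 has 365 days, so 365 − 231 = 134 days remain in 2098.
Full years 2099–2137: 30 common + 9 leap = 30×365 + 9×366 = 14244 days.
Total: 134 + 14244 + 316 = 14694 days.
14694 mod 7 = 1, so 1 day after Tuesday is Wednesday.

Wednesday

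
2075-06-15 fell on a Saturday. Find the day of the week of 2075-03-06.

Wednesday

Count forward from the earlier date (March 6, 2075) to the later (June 15, 2075):
March 2075: 31 − 6 = 25 days remain.
Then April (30), May (31): 30 + 31 = 61 days.
June 1–15, 2075: 15 days.
Total: 25 + 61 + 15 = 101 days.
101 mod 7 = 3, so 3 days before Saturday is Wednesday.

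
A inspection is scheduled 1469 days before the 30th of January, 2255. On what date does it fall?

the 22nd of January, 2251

Count 1469 days before January 30, 2255:
January 22, 2251 → January 22, 2252: 365 days.
January 22, 2252 → January 22, 2253: 366 days (2252 is a leap year).
January 22, 2253 → January 22, 2254: 365 days.
January 22, 2254 → January 22, 2255: 365 days.
Within January 2255: 30 − 22 = 8 days.
Total: 1469 days.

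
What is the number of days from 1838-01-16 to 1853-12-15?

5812

Day-of-year of January 16, 1838: 16.
Day-of-year of December 15, 1853: 349.
1838 has 365 days, so 365 − 16 = 349 days remain in 1838.
Full years 1839–1852: 10 common + 4 leap = 10×365 + 4×366 = 5114 days.
Total: 349 + 5114 + 349 = 5812 days.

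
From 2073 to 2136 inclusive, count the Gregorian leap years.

15

Years divisible by 4: 2076, 2080, …, 2136 — 16 in all.
Of these, 2100 is divisible by 100 but not 400, so not leap.
Leap years: 16 − 1 = 15.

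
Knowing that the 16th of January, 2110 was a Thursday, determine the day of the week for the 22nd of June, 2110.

January 2110: 31 − 16 = 15 days remain.
Then February 2110 (28), March (31), April (30), May (31): 28 + 31 + 30 + 31 = 120 days.
June 1–22, 2110: 22 days.
Total: 15 + 120 + 22 = 157 days.
157 mod 7 = 3, so 3 days after Thursday is Sunday.

Sunday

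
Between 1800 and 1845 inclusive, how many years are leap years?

11

Years divisible by 4 in [1800, 1845]: 1800, 1804, 1808, 1812, 1816, 1820, 1824, 1828, 1832, 1836, 1840, 1844.
Of these, 1800 is divisible by 100 but not 400, so not leap.
Leap years: 12 − 1 = 11.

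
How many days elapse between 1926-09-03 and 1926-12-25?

September 1926: 30 − 3 = 27 days remain.
Then October (31), November (30): 31 + 30 = 61 days.
December 1–25, 1926: 25 days.
Total: 27 + 61 + 25 = 113 days.

113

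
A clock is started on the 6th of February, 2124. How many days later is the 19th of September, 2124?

February 2124: 29 − 6 = 23 days remain (2124 is a leap year, so February has 29 days).
Then March (31), April (30), May (31), June (30), July (31), August (31): 31 + 30 + 31 + 30 + 31 + 31 = 184 days.
September 1–19, 2124: 19 days.
Total: 23 + 184 + 19 = 226 days.

226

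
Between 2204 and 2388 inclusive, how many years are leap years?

46

Years divisible by 4: 2204, 2208, …, 2388 — 47 in all.
Of these, 2300 is divisible by 100 but not 400, so not leap.
Leap years: 47 − 1 = 46.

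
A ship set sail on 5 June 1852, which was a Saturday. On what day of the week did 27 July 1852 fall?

Tuesday

June 1852: 30 − 5 = 25 days remain.
July 1–27, 1852: 27 days.
Total: 25 + 27 = 52 days.
52 mod 7 = 3, so 3 days after Saturday is Tuesday.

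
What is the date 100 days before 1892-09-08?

1892-05-31

Count 100 days before September 8, 1892:
May 1892: 31 − 31 = 0 days remain.
Then June (30), July (31), August (31): 30 + 31 + 31 = 92 days.
September 1–8, 1892: 8 days.
Total: 0 + 92 + 8 = 100 days.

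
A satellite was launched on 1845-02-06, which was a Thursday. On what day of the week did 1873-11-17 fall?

Monday

Day-of-year of February 6, 1845: 37.
Day-of-year of November 17, 1873: 321.
1845 has 365 days, so 365 − 37 = 328 days remain in 1845.
Full years 1846–1872: 20 common + 7 leap = 20×365 + 7×366 = 9862 days.
Total: 328 + 9862 + 321 = 10511 days.
10511 mod 7 = 4, so 4 days after Thursday is Monday.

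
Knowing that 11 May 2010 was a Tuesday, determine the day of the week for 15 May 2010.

Within May 2010: 15 − 11 = 4 days.
4 mod 7 = 4, so 4 days after Tuesday is Saturday.

Saturday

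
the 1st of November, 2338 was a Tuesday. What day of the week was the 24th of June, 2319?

Count forward from the earlier date (June 24, 2319) to the later (November 1, 2338):
From June 24, 2319 to June 24, 2338: 19 years, of which 5 contain a Feb 29 — 14×365 + 5×366 = 6940 days.
June 2338: 30 − 24 = 6 days remain.
Then July (31), August (31), September (30), October (31): 31 + 31 + 30 + 31 = 123 days.
November 1, 2338: 1 day.
Residual: 130 days.
Total: 7070 days.
7070 is a multiple of 7, so the 24th of June, 2319 falls on the same weekday: Tuesday.

Tuesday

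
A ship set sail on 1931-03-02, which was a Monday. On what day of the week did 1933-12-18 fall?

March 2, 1931 → March 2, 1932: 366 days (1932 is a leap year).
March 2, 1932 → March 2, 1933: 365 days.
March 1933: 31 − 2 = 29 days remain.
Then April (30), May (31), June (30), July (31), August (31), September (30), October (31), November (30): 30 + 31 + 30 + 31 + 31 + 30 + 31 + 30 = 244 days.
December 1–18, 1933: 18 days.
Residual: 291 days.
Total: 1022 days.
1022 is a multiple of 7, so 1933-12-18 falls on the same weekday: Monday.

Monday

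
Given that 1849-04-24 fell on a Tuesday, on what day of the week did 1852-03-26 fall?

Friday

April 24, 1849 → April 24, 1850: 365 days.
April 24, 1850 → April 24, 1851: 365 days.
April 1851: 30 − 24 = 6 days remain.
Then 10 full months totalling 305 days.
March 1–26, 1852: 26 days.
Residual: 337 days.
Total: 1067 days.
1067 mod 7 = 3, so 3 days after Tuesday is Friday.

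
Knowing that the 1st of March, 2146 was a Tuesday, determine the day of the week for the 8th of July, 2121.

Tuesday

Count forward from the earlier date (July 8, 2121) to the later (March 1, 2146):
From July 8, 2121 to July 8, 2145: 24 years, of which 6 contain a Feb 29 — 18×365 + 6×366 = 8766 days.
July 2145: 31 − 8 = 23 days remain.
Then August (31), September (30), October (31), November (30), December (31), January (31), February 2146 (28): 31 + 30 + 31 + 30 + 31 + 31 + 28 = 212 days.
March 1, 2146: 1 day.
Residual: 236 days.
Total: 9002 days.
9002 is a multiple of 7, so the 8th of July, 2121 falls on the same weekday: Tuesday.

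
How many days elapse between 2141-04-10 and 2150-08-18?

3417

From April 10, 2141 to April 10, 2150: 9 years, of which 2 contain a Feb 29 — 7×365 + 2×366 = 3287 days.
April 2150: 30 − 10 = 20 days remain.
Then May (31), June (30), July (31): 31 + 30 + 31 = 92 days.
August 1–18, 2150: 18 days.
Residual: 130 days.
Total: 3417 days.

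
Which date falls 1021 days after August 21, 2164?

June 8, 2167

Count 1021 days after August 21, 2164:
Day-of-year of August 21, 2164: 234.
Day-of-year of June 8, 2167: 159.
2164 has 366 days, so 366 − 234 = 132 days remain in 2164.
Full years: 2165: 365; 2166: 365. Sum = 730.
Total: 132 + 730 + 159 = 1021 days.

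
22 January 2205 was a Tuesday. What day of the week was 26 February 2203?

Saturday

Count forward from the earlier date (February 26, 2203) to the later (January 22, 2205):
February 2203: 28 − 26 = 2 days remain (2203 is not a leap year, so February has 28 days).
Then 22 full months totalling 672 days.
January 1–22, 2205: 22 days.
Total: 2 + 672 + 22 = 696 days.
696 mod 7 = 3, so 3 days before Tuesday is Saturday.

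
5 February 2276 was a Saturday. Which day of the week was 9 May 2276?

Tuesday

February 2276: 29 − 5 = 24 days remain (2276 is a leap year, so February has 29 days).
Then March (31), April (30): 31 + 30 = 61 days.
May 1–9, 2276: 9 days.
Total: 24 + 61 + 9 = 94 days.
94 mod 7 = 3, so 3 days after Saturday is Tuesday.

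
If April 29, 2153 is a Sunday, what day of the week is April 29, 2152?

Saturday

Count forward from the earlier date (April 29, 2152) to the later (April 29, 2153):
April 29, 2152 → April 29, 2153: 365 days.
Total: 365 days.
365 mod 7 = 1, so 1 day before Sunday is Saturday.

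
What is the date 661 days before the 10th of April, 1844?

the 19th of June, 1842

Count 661 days before April 10, 1844:
Day-of-year of June 19, 1842: 170.
Day-of-year of April 10, 1844: 101.
1842 has 365 days, so 365 − 170 = 195 days remain in 1842.
Full years: 1843: 365. Sum = 365.
Total: 195 + 365 + 101 = 661 days.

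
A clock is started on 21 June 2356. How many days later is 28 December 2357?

Day-of-year of June 21, 2356: 173.
Day-of-year of December 28, 2357: 362.
2356 has 366 days, so 366 − 173 = 193 days remain in 2356.
Total: 193 + 362 = 555 days.

555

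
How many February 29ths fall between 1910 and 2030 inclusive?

Years divisible by 4: 1912, 1916, …, 2028 — 30 in all.
2000 is divisible by 400, so still leap.
No century exceptions apply. Count: 30.

30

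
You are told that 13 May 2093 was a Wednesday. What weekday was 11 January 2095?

May 13, 2093 → May 13, 2094: 365 days.
May 2094: 31 − 13 = 18 days remain.
Then June (30), July (31), August (31), September (30), October (31), November (30), December (31): 30 + 31 + 31 + 30 + 31 + 30 + 31 = 214 days.
January 1–11, 2095: 11 days.
Residual: 243 days.
Total: 608 days.
608 mod 7 = 6, so 6 days after Wednesday is Tuesday.

Tuesday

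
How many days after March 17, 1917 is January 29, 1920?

March 17, 1917 → March 17, 1918: 365 days.
March 17, 1918 → March 17, 1919: 365 days.
March 1919: 31 − 17 = 14 days remain.
Then 9 full months totalling 275 days.
January 1–29, 1920: 29 days.
Residual: 318 days.
Total: 1048 days.

1048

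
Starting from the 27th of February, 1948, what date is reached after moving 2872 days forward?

the 8th of January, 1956

Count 2872 days after February 27, 1948:
Day-of-year of February 27, 1948: 58.
Day-of-year of January 8, 1956: 8.
1948 has 366 days, so 366 − 58 = 308 days remain in 1948.
Full years 1949–1955: 6 common + 1 leap = 6×365 + 1×366 = 2556 days.
Total: 308 + 2556 + 8 = 2872 days.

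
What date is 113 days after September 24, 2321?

January 15, 2322

Count 113 days after September 24, 2321:
Day-of-year of September 24, 2321: 267.
Day-of-year of January 15, 2322: 15.
2321 has 365 days, so 365 − 267 = 98 days remain in 2321.
Total: 98 + 15 = 113 days.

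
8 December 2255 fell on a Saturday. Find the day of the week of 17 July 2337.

Saturday

Day-of-year of December 8, 2255: 342.
Day-of-year of July 17, 2337: 198.
2255 has 365 days, so 365 − 342 = 23 days remain in 2255.
Full years 2256–2336: 61 common + 20 leap = 61×365 + 20×366 = 29585 days.
Total: 23 + 29585 + 198 = 29806 days.
29806 is a multiple of 7, so 17 July 2337 falls on the same weekday: Saturday.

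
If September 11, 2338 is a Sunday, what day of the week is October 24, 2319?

Friday

Count forward from the earlier date (October 24, 2319) to the later (September 11, 2338):
Day-of-year of October 24, 2319: 297.
Day-of-year of September 11, 2338: 254.
2319 has 365 days, so 365 − 297 = 68 days remain in 2319.
Full years 2320–2337: 13 common + 5 leap = 13×365 + 5×366 = 6575 days.
Total: 68 + 6575 + 254 = 6897 days.
6897 mod 7 = 2, so 2 days before Sunday is Friday.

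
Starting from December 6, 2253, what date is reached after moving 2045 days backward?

May 1, 2248

Count 2045 days before December 6, 2253:
May 1, 2248 → May 1, 2249: 365 days.
May 1, 2249 → May 1, 2250: 365 days.
May 1, 2250 → May 1, 2251: 365 days.
May 1, 2251 → May 1, 2252: 366 days (2252 is a leap year).
May 1, 2252 → May 1, 2253: 365 days.
May 2253: 31 − 1 = 30 days remain.
Then June (30), July (31), August (31), September (30), October (31), November (30): 30 + 31 + 31 + 30 + 31 + 30 = 183 days.
December 1–6, 2253: 6 days.
Residual: 219 days.
Total: 2045 days.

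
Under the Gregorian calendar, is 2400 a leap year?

Yes

2400 is a leap year (divisible by 400).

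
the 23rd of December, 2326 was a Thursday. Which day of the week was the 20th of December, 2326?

Monday

Count forward from the earlier date (December 20, 2326) to the later (December 23, 2326):
Within December 2326: 23 − 20 = 3 days.
3 mod 7 = 3, so 3 days before Thursday is Monday.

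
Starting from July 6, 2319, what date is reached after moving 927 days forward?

January 18, 2322

Count 927 days after July 6, 2319:
Day-of-year of July 6, 2319: 187.
Day-of-year of January 18, 2322: 18.
2319 has 365 days, so 365 − 187 = 178 days remain in 2319.
Full years: 2320: 366; 2321: 365. Sum = 731.
Total: 178 + 731 + 18 = 927 days.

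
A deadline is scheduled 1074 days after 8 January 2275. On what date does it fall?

17 December 2277

Count 1074 days after January 8, 2275:
Day-of-year of January 8, 2275: 8.
Day-of-year of December 17, 2277: 351.
2275 has 365 days, so 365 − 8 = 357 days remain in 2275.
Full years: 2276: 366. Sum = 366.
Total: 357 + 366 + 351 = 1074 days.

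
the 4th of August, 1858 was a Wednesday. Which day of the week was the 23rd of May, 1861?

Thursday

Day-of-year of August 4, 1858: 216.
Day-of-year of May 23, 1861: 143.
1858 has 365 days, so 365 − 216 = 149 days remain in 1858.
Full years: 1859: 365; 1860: 366. Sum = 731.
Total: 149 + 731 + 143 = 1023 days.
1023 mod 7 = 1, so 1 day after Wednesday is Thursday.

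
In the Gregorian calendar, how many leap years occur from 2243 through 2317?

Years divisible by 4: 2244, 2248, …, 2316 — 19 in all.
Of these, 2300 is divisible by 100 but not 400, so not leap.
Leap years: 19 − 1 = 18.

18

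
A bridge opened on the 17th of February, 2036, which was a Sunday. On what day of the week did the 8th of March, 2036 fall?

Saturday

February 2036: 29 − 17 = 12 days remain (2036 is a leap year, so February has 29 days).
March 1–8, 2036: 8 days.
Total: 12 + 8 = 20 days.
20 mod 7 = 6, so 6 days after Sunday is Saturday.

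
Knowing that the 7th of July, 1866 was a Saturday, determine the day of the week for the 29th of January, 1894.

From July 7, 1866 to July 7, 1893: 27 years, of which 7 contain a Feb 29 — 20×365 + 7×366 = 9862 days.
July 1893: 31 − 7 = 24 days remain.
Then August (31), September (30), October (31), November (30), December (31): 31 + 30 + 31 + 30 + 31 = 153 days.
January 1–29, 1894: 29 days.
Residual: 206 days.
Total: 10068 days.
10068 mod 7 = 2, so 2 days after Saturday is Monday.

Monday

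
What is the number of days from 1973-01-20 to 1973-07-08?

169

January 1973: 31 − 20 = 11 days remain.
Then February 1973 (28), March (31), April (30), May (31), June (30): 28 + 31 + 30 + 31 + 30 = 150 days.
July 1–8, 1973: 8 days.
Total: 11 + 150 + 8 = 169 days.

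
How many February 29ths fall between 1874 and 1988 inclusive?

Years divisible by 4: 1876, 1880, …, 1988 — 29 in all.
Of these, 1900 is divisible by 100 but not 400, so not leap.
Leap years: 29 − 1 = 28.

28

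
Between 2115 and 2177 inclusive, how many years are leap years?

Years divisible by 4: 2116, 2120, …, 2176 — 16 in all.
No century exceptions apply. Count: 16.

16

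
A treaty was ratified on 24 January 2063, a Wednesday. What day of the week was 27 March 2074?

Tuesday

From January 24, 2063 to January 24, 2074: 11 years, of which 3 contain a Feb 29 — 8×365 + 3×366 = 4018 days.
January 2074: 31 − 24 = 7 days remain.
Then February 2074 (28): 28 days.
March 1–27, 2074: 27 days.
Residual: 62 days.
Total: 4080 days.
4080 mod 7 = 6, so 6 days after Wednesday is Tuesday.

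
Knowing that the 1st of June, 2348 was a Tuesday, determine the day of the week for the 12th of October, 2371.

Tuesday

From June 1, 2348 to June 1, 2371: 23 years, of which 5 contain a Feb 29 — 18×365 + 5×366 = 8400 days.
June 2371: 30 − 1 = 29 days remain.
Then July (31), August (31), September (30): 31 + 31 + 30 = 92 days.
October 1–12, 2371: 12 days.
Residual: 133 days.
Total: 8533 days.
8533 is a multiple of 7, so the 12th of October, 2371 falls on the same weekday: Tuesday.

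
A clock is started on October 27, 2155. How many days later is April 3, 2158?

889

Day-of-year of October 27, 2155: 300.
Day-of-year of April 3, 2158: 93.
2155 has 365 days, so 365 − 300 = 65 days remain in 2155.
Full years: 2156: 366; 2157: 365. Sum = 731.
Total: 65 + 731 + 93 = 889 days.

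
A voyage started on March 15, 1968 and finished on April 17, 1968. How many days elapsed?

March 1968: 31 − 15 = 16 days remain.
April 1–17, 1968: 17 days.
Total: 16 + 17 = 33 days.

33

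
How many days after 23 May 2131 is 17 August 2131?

May 2131: 31 − 23 = 8 days remain.
Then June (30), July (31): 30 + 31 = 61 days.
August 1–17, 2131: 17 days.
Total: 8 + 61 + 17 = 86 days.

86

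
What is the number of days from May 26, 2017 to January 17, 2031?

From May 26, 2017 to May 26, 2030: 13 years, of which 3 contain a Feb 29 — 10×365 + 3×366 = 4748 days.
May 2030: 31 − 26 = 5 days remain.
Then June (30), July (31), August (31), September (30), October (31), November (30), December (31): 30 + 31 + 31 + 30 + 31 + 30 + 31 = 214 days.
January 1–17, 2031: 17 days.
Residual: 236 days.
Total: 4984 days.

4984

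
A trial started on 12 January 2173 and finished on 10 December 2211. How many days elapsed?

14210

From January 12, 2173 to January 12, 2211: 38 years, of which 8 contain a Feb 29 — 30×365 + 8×366 = 13878 days.
(2200 is not a leap year (divisible by 100 but not 400).)
January 2211: 31 − 12 = 19 days remain.
Then 10 full months totalling 303 days.
December 1–10, 2211: 10 days.
Residual: 332 days.
Total: 14210 days.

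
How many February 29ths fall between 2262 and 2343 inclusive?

19

Years divisible by 4: 2264, 2268, …, 2340 — 20 in all.
Of these, 2300 is divisible by 100 but not 400, so not leap.
Leap years: 20 − 1 = 19.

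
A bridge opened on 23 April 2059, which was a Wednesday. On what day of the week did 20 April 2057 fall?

Count forward from the earlier date (April 20, 2057) to the later (April 23, 2059):
Day-of-year of April 20, 2057: 110.
Day-of-year of April 23, 2059: 113.
2057 has 365 days, so 365 − 110 = 255 days remain in 2057.
Full years: 2058: 365. Sum = 365.
Total: 255 + 365 + 113 = 733 days.
733 mod 7 = 5, so 5 days before Wednesday is Friday.

Friday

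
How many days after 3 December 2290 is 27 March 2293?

Day-of-year of December 3, 2290: 337.
Day-of-year of March 27, 2293: 86.
2290 has 365 days, so 365 − 337 = 28 days remain in 2290.
Full years: 2291: 365; 2292: 366. Sum = 731.
Total: 28 + 731 + 86 = 845 days.

845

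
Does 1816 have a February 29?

1816 is a leap year.

Yes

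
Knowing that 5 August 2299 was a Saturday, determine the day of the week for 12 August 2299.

Within August 2299: 12 − 5 = 7 days.
7 is a multiple of 7, so 12 August 2299 falls on the same weekday: Saturday.

Saturday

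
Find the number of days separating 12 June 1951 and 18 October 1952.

June 1951: 30 − 12 = 18 days remain.
Then 15 full months totalling 458 days.
October 1–18, 1952: 18 days.
Total: 18 + 458 + 18 = 494 days.

494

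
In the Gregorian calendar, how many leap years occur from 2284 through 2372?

Years divisible by 4: 2284, 2288, …, 2372 — 23 in all.
Of these, 2300 is divisible by 100 but not 400, so not leap.
Leap years: 23 − 1 = 22.

22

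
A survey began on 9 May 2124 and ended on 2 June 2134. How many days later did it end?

3676

Day-of-year of May 9, 2124: 130.
Day-of-year of June 2, 2134: 153.
2124 has 366 days, so 366 − 130 = 236 days remain in 2124.
Full years 2125–2133: 7 common + 2 leap = 7×365 + 2×366 = 3287 days.
Total: 236 + 3287 + 153 = 3676 days.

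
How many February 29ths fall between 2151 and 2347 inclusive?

47

Years divisible by 4: 2152, 2156, …, 2344 — 49 in all.
Of these, 2200, 2300 are divisible by 100 but not 400, so not leap.
Leap years: 49 − 2 = 47.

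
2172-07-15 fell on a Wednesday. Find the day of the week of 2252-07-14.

Wednesday

From July 15, 2172 to July 15, 2251: 79 years, of which 18 contain a Feb 29 — 61×365 + 18×366 = 28853 days.
(2200 is not a leap year (divisible by 100 but not 400).)
July 2251: 31 − 15 = 16 days remain.
Then 11 full months totalling 335 days.
July 1–14, 2252: 14 days.
Residual: 365 days.
Total: 29218 days.
29218 is a multiple of 7, so 2252-07-14 falls on the same weekday: Wednesday.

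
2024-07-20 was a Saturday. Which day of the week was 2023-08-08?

Count forward from the earlier date (August 8, 2023) to the later (July 20, 2024):
August 2023: 31 − 8 = 23 days remain.
Then 10 full months totalling 304 days.
July 1–20, 2024: 20 days.
Total: 23 + 304 + 20 = 347 days.
347 mod 7 = 4, so 4 days before Saturday is Tuesday.

Tuesday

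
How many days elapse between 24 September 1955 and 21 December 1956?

September 24, 1955 → September 24, 1956: 366 days (1956 is a leap year).
September 1956: 30 − 24 = 6 days remain.
Then October (31), November (30): 31 + 30 = 61 days.
December 1–21, 1956: 21 days.
Residual: 88 days.
Total: 454 days.

454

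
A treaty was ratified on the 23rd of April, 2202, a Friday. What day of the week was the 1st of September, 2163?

Thursday

Count forward from the earlier date (September 1, 2163) to the later (April 23, 2202):
From September 1, 2163 to September 1, 2201: 38 years, of which 9 contain a Feb 29 — 29×365 + 9×366 = 13879 days.
(2200 is not a leap year (divisible by 100 but not 400).)
September 2201: 30 − 1 = 29 days remain.
Then October (31), November (30), December (31), January (31), February 2202 (28), March (31): 31 + 30 + 31 + 31 + 28 + 31 = 182 days.
April 1–23, 2202: 23 days.
Residual: 234 days.
Total: 14113 days.
14113 mod 7 = 1, so 1 day before Friday is Thursday.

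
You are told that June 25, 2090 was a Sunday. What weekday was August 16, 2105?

From June 25, 2090 to June 25, 2105: 15 years, of which 3 contain a Feb 29 — 12×365 + 3×366 = 5478 days.
(2100 is not a leap year (divisible by 100 but not 400).)
June 2105: 30 − 25 = 5 days remain.
Then July (31): 31 days.
August 1–16, 2105: 16 days.
Residual: 52 days.
Total: 5530 days.
5530 is a multiple of 7, so August 16, 2105 falls on the same weekday: Sunday.

Sunday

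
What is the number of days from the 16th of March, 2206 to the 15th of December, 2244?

14154

Day-of-year of March 16, 2206: 75.
Day-of-year of December 15, 2244: 350.
2206 has 365 days, so 365 − 75 = 290 days remain in 2206.
Full years 2207–2243: 28 common + 9 leap = 28×365 + 9×366 = 13514 days.
Total: 290 + 13514 + 350 = 14154 days.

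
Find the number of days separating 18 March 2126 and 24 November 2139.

4999

From March 18, 2126 to March 18, 2139: 13 years, of which 3 contain a Feb 29 — 10×365 + 3×366 = 4748 days.
March 2139: 31 − 18 = 13 days remain.
Then April (30), May (31), June (30), July (31), August (31), September (30), October (31): 30 + 31 + 30 + 31 + 31 + 30 + 31 = 214 days.
November 1–24, 2139: 24 days.
Residual: 251 days.
Total: 4999 days.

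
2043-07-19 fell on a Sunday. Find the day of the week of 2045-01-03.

Day-of-year of July 19, 2043: 200.
Day-of-year of January 3, 2045: 3.
2043 has 365 days, so 365 − 200 = 165 days remain in 2043.
Full years: 2044: 366. Sum = 366.
Total: 165 + 366 + 3 = 534 days.
534 mod 7 = 2, so 2 days after Sunday is Tuesday.

Tuesday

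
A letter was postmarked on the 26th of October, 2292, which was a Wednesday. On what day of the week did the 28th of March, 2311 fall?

Day-of-year of October 26, 2292: 300.
Day-of-year of March 28, 2311: 87.
2292 has 366 days, so 366 − 300 = 66 days remain in 2292.
Full years 2293–2310: 15 common + 3 leap = 15×365 + 3×366 = 6573 days.
Total: 66 + 6573 + 87 = 6726 days.
6726 mod 7 = 6, so 6 days after Wednesday is Tuesday.

Tuesday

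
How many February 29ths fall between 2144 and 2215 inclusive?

17

Years divisible by 4: 2144, 2148, …, 2212 — 18 in all.
Of these, 2200 is divisible by 100 but not 400, so not leap.
Leap years: 18 − 1 = 17.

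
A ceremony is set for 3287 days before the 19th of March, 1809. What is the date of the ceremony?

the 19th of March, 1800

Count 3287 days before March 19, 1809:
From March 19, 1800 to March 19, 1809: 9 years, of which 2 contain a Feb 29 — 7×365 + 2×366 = 3287 days.
Total: 3287 days.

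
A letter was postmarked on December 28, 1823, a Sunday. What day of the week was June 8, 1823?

Sunday

Count forward from the earlier date (June 8, 1823) to the later (December 28, 1823):
June 1823: 30 − 8 = 22 days remain.
Then July (31), August (31), September (30), October (31), November (30): 31 + 31 + 30 + 31 + 30 = 153 days.
December 1–28, 1823: 28 days.
Total: 22 + 153 + 28 = 203 days.
203 is a multiple of 7, so June 8, 1823 falls on the same weekday: Sunday.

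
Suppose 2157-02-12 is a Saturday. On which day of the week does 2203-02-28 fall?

From February 12, 2157 to February 12, 2203: 46 years, of which 10 contain a Feb 29 — 36×365 + 10×366 = 16800 days.
(2200 is not a leap year (divisible by 100 but not 400).)
Within February 2203: 28 − 12 = 16 days.
Total: 16816 days.
16816 mod 7 = 2, so 2 days after Saturday is Monday.

Monday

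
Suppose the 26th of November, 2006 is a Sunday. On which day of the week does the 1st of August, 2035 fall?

Wednesday

From November 26, 2006 to November 26, 2034: 28 years, of which 7 contain a Feb 29 — 21×365 + 7×366 = 10227 days.
November 2034: 30 − 26 = 4 days remain.
Then December (31), January (31), February 2035 (28), March (31), April (30), May (31), June (30), July (31): 31 + 31 + 28 + 31 + 30 + 31 + 30 + 31 = 243 days.
August 1, 2035: 1 day.
Residual: 248 days.
Total: 10475 days.
10475 mod 7 = 3, so 3 days after Sunday is Wednesday.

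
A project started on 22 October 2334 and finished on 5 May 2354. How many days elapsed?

7135

Day-of-year of October 22, 2334: 295.
Day-of-year of May 5, 2354: 125.
2334 has 365 days, so 365 − 295 = 70 days remain in 2334.
Full years 2335–2353: 14 common + 5 leap = 14×365 + 5×366 = 6940 days.
Total: 70 + 6940 + 125 = 7135 days.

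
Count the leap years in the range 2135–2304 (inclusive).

41

Years divisible by 4: 2136, 2140, …, 2304 — 43 in all.
Of these, 2200, 2300 are divisible by 100 but not 400, so not leap.
Leap years: 43 − 2 = 41.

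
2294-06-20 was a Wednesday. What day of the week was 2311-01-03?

Tuesday

Day-of-year of June 20, 2294: 171.
Day-of-year of January 3, 2311: 3.
2294 has 365 days, so 365 − 171 = 194 days remain in 2294.
Full years 2295–2310: 13 common + 3 leap = 13×365 + 3×366 = 5843 days.
Total: 194 + 5843 + 3 = 6040 days.
6040 mod 7 = 6, so 6 days after Wednesday is Tuesday.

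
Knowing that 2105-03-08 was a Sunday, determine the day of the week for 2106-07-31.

Saturday

Day-of-year of March 8, 2105: 67.
Day-of-year of July 31, 2106: 212.
2105 has 365 days, so 365 − 67 = 298 days remain in 2105.
Total: 298 + 212 = 510 days.
510 mod 7 = 6, so 6 days after Sunday is Saturday.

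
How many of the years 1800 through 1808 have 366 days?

Years divisible by 4 in [1800, 1808]: 1800, 1804, 1808.
Of these, 1800 is divisible by 100 but not 400, so not leap.
Leap years: 3 − 1 = 2.

2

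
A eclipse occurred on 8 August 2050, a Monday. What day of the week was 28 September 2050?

August 2050: 31 − 8 = 23 days remain.
September 1–28, 2050: 28 days.
Total: 23 + 28 = 51 days.
51 mod 7 = 2, so 2 days after Monday is Wednesday.

Wednesday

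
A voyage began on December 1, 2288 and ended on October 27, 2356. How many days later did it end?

Day-of-year of December 1, 2288: 336.
Day-of-year of October 27, 2356: 301.
2288 has 366 days, so 366 − 336 = 30 days remain in 2288.
Full years 2289–2355: 52 common + 15 leap = 52×365 + 15×366 = 24470 days.
Total: 30 + 24470 + 301 = 24801 days.

24801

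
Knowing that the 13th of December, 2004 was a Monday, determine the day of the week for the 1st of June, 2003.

Sunday

Count forward from the earlier date (June 1, 2003) to the later (December 13, 2004):
June 1, 2003 → June 1, 2004: 366 days (2004 is a leap year).
June 2004: 30 − 1 = 29 days remain.
Then July (31), August (31), September (30), October (31), November (30): 31 + 31 + 30 + 31 + 30 = 153 days.
December 1–13, 2004: 13 days.
Residual: 195 days.
Total: 561 days.
561 mod 7 = 1, so 1 day before Monday is Sunday.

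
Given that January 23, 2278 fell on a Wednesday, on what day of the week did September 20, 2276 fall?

Wednesday

Count forward from the earlier date (September 20, 2276) to the later (January 23, 2278):
Day-of-year of September 20, 2276: 264.
Day-of-year of January 23, 2278: 23.
2276 has 366 days, so 366 − 264 = 102 days remain in 2276.
Full years: 2277: 365. Sum = 365.
Total: 102 + 365 + 23 = 490 days.
490 is a multiple of 7, so September 20, 2276 falls on the same weekday: Wednesday.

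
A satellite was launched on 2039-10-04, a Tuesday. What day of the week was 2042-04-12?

October 4, 2039 → October 4, 2040: 366 days (2040 is a leap year).
October 4, 2040 → October 4, 2041: 365 days.
October 2041: 31 − 4 = 27 days remain.
Then November (30), December (31), January (31), February 2042 (28), March (31): 30 + 31 + 31 + 28 + 31 = 151 days.
April 1–12, 2042: 12 days.
Residual: 190 days.
Total: 921 days.
921 mod 7 = 4, so 4 days after Tuesday is Saturday.

Saturday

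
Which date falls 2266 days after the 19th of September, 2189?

the 3rd of December, 2195

Count 2266 days after September 19, 2189:
September 19, 2189 → September 19, 2190: 365 days.
September 19, 2190 → September 19, 2191: 365 days.
September 19, 2191 → September 19, 2192: 366 days (2192 is a leap year).
September 19, 2192 → September 19, 2193: 365 days.
September 19, 2193 → September 19, 2194: 365 days.
September 19, 2194 → September 19, 2195: 365 days.
September 2195: 30 − 19 = 11 days remain.
Then October (31), November (30): 31 + 30 = 61 days.
December 1–3, 2195: 3 days.
Residual: 75 days.
Total: 2266 days.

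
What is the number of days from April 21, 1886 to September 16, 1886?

April 1886: 30 − 21 = 9 days remain.
Then May (31), June (30), July (31), August (31): 31 + 30 + 31 + 31 = 123 days.
September 1–16, 1886: 16 days.
Total: 9 + 123 + 16 = 148 days.

148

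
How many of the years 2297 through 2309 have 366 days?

2

Years divisible by 4 in [2297, 2309]: 2300, 2304, 2308.
Of these, 2300 is divisible by 100 but not 400, so not leap.
Leap years: 3 − 1 = 2.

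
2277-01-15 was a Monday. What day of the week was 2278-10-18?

January 15, 2277 → January 15, 2278: 365 days.
January 2278: 31 − 15 = 16 days remain.
Then February 2278 (28), March (31), April (30), May (31), June (30), July (31), August (31), September (30): 28 + 31 + 30 + 31 + 30 + 31 + 31 + 30 = 242 days.
October 1–18, 2278: 18 days.
Residual: 276 days.
Total: 641 days.
641 mod 7 = 4, so 4 days after Monday is Friday.

Friday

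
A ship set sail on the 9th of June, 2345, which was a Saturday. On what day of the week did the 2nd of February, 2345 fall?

Friday

Count forward from the earlier date (February 2, 2345) to the later (June 9, 2345):
February 2345: 28 − 2 = 26 days remain (2345 is not a leap year, so February has 28 days).
Then March (31), April (30), May (31): 31 + 30 + 31 = 92 days.
June 1–9, 2345: 9 days.
Total: 26 + 92 + 9 = 127 days.
127 mod 7 = 1, so 1 day before Saturday is Friday.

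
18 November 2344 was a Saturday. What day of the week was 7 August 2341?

Thursday

Count forward from the earlier date (August 7, 2341) to the later (November 18, 2344):
August 7, 2341 → August 7, 2342: 365 days.
August 7, 2342 → August 7, 2343: 365 days.
August 7, 2343 → August 7, 2344: 366 days (2344 is a leap year).
August 2344: 31 − 7 = 24 days remain.
Then September (30), October (31): 30 + 31 = 61 days.
November 1–18, 2344: 18 days.
Residual: 103 days.
Total: 1199 days.
1199 mod 7 = 2, so 2 days before Saturday is Thursday.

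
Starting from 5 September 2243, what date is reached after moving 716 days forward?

21 August 2245

Count 716 days after September 5, 2243:
September 2243: 30 − 5 = 25 days remain.
Then 22 full months totalling 670 days.
August 1–21, 2245: 21 days.
Total: 25 + 670 + 21 = 716 days.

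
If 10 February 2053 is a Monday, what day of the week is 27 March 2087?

From February 10, 2053 to February 10, 2087: 34 years, of which 8 contain a Feb 29 — 26×365 + 8×366 = 12418 days.
February 2087: 28 − 10 = 18 days remain (2087 is not a leap year, so February has 28 days).
March 1–27, 2087: 27 days.
Residual: 45 days.
Total: 12463 days.
12463 mod 7 = 3, so 3 days after Monday is Thursday.

Thursday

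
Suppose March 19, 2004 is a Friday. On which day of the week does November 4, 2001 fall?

Count forward from the earlier date (November 4, 2001) to the later (March 19, 2004):
November 4, 2001 → November 4, 2002: 365 days.
November 4, 2002 → November 4, 2003: 365 days.
November 2003: 30 − 4 = 26 days remain.
Then December (31), January (31), February 2004 (29): 31 + 31 + 29 = 91 days.
March 1–19, 2004: 19 days.
Residual: 136 days.
Total: 866 days.
866 mod 7 = 5, so 5 days before Friday is Sunday.

Sunday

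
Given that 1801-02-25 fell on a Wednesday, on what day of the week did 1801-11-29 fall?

February 1801: 28 − 25 = 3 days remain (1801 is not a leap year, so February has 28 days).
Then March (31), April (30), May (31), June (30), July (31), August (31), September (30), October (31): 31 + 30 + 31 + 30 + 31 + 31 + 30 + 31 = 245 days.
November 1–29, 1801: 29 days.
Total: 3 + 245 + 29 = 277 days.
277 mod 7 = 4, so 4 days after Wednesday is Sunday.

Sunday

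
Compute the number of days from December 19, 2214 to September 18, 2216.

December 19, 2214 → December 19, 2215: 365 days.
December 2215: 31 − 19 = 12 days remain.
Then January (31), February 2216 (29), March (31), April (30), May (31), June (30), July (31), August (31): 31 + 29 + 31 + 30 + 31 + 30 + 31 + 31 = 244 days.
September 1–18, 2216: 18 days.
Residual: 274 days.
Total: 639 days.

639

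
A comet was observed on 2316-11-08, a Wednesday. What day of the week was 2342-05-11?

Day-of-year of November 8, 2316: 313.
Day-of-year of May 11, 2342: 131.
2316 has 366 days, so 366 − 313 = 53 days remain in 2316.
Full years 2317–2341: 19 common + 6 leap = 19×365 + 6×366 = 9131 days.
Total: 53 + 9131 + 131 = 9315 days.
9315 mod 7 = 5, so 5 days after Wednesday is Monday.

Monday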